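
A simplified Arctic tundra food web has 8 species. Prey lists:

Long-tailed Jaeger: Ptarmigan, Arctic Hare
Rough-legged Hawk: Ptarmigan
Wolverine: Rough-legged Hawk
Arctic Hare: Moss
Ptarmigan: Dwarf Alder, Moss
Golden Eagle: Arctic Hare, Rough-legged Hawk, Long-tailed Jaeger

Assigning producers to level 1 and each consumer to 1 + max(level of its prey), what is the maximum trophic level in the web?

Producers (level 1): Dwarf Alder, Moss.
Dwarf Alder → Ptarmigan → Rough-legged Hawk → Wolverine gives Wolverine level 4.
No species has a prey at level 4, so no species reaches level 5.

4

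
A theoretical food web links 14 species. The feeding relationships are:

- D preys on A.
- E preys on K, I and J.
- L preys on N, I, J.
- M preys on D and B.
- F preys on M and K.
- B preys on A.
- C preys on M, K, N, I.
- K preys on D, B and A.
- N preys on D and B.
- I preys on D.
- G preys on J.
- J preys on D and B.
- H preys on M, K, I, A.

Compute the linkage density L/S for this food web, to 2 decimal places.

There are L = 29 links among S = 14 species.
L/S = 29/14 = 2.0714 ≈ 2.07.

L/S = 2.07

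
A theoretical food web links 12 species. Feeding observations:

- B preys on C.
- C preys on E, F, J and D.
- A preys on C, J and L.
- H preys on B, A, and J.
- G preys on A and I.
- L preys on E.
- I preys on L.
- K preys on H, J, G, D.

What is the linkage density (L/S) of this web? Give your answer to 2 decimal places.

L/S = 1.58

There are L = 19 links among S = 12 species.
L/S = 19/12 = 1.5833 ≈ 1.58.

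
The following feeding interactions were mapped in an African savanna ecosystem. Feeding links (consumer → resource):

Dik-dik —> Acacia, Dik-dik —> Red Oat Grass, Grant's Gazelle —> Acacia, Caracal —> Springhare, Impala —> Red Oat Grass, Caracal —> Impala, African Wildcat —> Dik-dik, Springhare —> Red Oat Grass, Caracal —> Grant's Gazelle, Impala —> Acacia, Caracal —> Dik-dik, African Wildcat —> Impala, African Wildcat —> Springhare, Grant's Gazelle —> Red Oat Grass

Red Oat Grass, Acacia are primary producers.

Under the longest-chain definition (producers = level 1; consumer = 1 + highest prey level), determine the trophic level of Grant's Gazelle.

Trophic level 2

Red Oat Grass is a producer → level 1.
Grant's Gazelle eats Red Oat Grass (level 1); other prey at levels: Acacia 1 → level 2.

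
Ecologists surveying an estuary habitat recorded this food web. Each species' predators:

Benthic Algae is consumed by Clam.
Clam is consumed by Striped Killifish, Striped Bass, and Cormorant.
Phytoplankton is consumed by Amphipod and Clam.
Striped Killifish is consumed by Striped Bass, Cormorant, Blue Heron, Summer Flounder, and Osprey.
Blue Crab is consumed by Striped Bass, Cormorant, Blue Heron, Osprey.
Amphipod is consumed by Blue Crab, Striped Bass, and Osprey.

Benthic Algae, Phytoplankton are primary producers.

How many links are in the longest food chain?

One longest chain: Benthic Algae → Clam → Striped Killifish → Osprey.
It has 4 species and 3 links.

3 links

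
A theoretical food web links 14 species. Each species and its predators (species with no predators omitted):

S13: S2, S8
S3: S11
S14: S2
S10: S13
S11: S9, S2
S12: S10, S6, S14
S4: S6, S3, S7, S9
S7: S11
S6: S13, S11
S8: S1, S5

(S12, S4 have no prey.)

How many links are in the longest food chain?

4 links

One longest chain: S12 → S10 → S13 → S8 → S1.
It has 5 species and 4 links.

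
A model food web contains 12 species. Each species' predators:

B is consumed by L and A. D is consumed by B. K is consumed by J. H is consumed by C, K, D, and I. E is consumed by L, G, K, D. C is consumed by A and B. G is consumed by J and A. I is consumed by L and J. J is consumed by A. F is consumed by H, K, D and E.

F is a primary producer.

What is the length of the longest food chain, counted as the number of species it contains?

One longest chain: F → E → G → J → A.
It has 5 species and 4 links.

5 species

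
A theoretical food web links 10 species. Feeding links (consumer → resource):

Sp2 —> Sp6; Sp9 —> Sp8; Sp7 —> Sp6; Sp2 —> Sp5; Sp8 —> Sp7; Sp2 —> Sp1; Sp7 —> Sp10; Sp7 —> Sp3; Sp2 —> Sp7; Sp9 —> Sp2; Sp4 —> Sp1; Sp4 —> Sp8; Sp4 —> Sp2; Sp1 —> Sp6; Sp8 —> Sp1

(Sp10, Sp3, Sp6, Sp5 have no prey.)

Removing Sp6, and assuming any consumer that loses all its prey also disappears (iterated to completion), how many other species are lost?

Remove Sp6.
Round 1: Sp1 (all prey gone) → extinct.
No further losses. Total secondary extinctions: 1.

1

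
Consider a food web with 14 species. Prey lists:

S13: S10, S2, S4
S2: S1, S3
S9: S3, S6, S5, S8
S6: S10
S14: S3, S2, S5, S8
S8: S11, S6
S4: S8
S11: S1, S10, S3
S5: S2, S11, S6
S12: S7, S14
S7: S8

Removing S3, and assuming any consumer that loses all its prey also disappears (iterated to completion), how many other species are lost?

Remove S3.
Every predator of it retains at least one other prey: S2 still has S1; S11 still has S1, S10; S9 still has S6, S5, S8; S14 still has S2, S5, S8.
No consumer loses all prey, so no secondary extinctions occur.

0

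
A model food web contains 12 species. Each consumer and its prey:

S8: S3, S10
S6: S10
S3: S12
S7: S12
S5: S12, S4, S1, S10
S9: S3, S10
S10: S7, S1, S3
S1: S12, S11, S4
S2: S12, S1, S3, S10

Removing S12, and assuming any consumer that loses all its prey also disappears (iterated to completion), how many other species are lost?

2

Remove S12.
Round 1: S7 (all prey gone), S3 (all prey gone) → extinct.
No further losses. Total secondary extinctions: 2.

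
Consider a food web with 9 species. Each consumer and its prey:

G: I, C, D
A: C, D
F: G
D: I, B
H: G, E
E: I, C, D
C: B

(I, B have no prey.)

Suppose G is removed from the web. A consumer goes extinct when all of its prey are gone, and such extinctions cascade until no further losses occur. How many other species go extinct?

1

Remove G.
Round 1: F (all prey gone) → extinct.
No further losses. Total secondary extinctions: 1.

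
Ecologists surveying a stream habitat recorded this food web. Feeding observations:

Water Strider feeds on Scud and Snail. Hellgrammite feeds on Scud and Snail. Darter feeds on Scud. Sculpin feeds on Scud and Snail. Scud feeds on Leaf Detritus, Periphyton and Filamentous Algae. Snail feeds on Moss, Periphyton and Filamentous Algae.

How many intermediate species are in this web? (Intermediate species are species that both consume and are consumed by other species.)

Intermediate species (has both prey and predators): Scud, Snail.
Count: 2.

2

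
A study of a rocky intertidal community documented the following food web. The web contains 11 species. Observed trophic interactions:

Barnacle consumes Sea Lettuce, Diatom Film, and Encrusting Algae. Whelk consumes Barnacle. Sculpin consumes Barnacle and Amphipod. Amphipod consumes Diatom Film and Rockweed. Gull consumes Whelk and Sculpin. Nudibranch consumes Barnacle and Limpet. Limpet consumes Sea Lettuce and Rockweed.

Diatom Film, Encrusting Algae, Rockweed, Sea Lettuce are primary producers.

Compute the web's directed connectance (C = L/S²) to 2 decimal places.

The web has S = 11 species and L = 14 feeding links.
C = L / S² = 14 / 121 = 0.1157 ≈ 0.12.

C = 0.12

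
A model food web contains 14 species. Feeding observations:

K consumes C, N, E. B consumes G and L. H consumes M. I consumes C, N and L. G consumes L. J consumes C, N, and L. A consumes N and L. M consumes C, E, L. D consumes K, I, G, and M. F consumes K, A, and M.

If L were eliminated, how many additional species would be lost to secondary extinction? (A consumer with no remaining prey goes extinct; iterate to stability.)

Remove L.
Round 1: G (all prey gone) → extinct.
Round 2: B (all prey gone) → extinct.
No further losses. Total secondary extinctions: 2.

2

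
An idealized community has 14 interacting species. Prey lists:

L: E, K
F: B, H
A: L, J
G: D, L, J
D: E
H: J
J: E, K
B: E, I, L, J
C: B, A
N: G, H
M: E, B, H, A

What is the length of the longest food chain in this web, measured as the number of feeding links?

One longest chain: E → L → A → C.
It has 4 species and 3 links.

3 links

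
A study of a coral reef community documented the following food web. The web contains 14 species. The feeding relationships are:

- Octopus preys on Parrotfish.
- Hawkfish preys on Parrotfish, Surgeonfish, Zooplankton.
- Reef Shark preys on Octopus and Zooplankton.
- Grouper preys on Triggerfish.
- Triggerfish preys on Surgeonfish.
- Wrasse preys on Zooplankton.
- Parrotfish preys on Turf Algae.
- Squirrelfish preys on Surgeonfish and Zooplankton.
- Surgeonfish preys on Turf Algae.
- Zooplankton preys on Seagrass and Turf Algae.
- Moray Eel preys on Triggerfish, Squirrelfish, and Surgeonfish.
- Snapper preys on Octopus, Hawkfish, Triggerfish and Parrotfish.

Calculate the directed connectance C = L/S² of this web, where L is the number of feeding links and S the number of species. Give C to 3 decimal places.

C = 0.112

The web has S = 14 species and L = 22 feeding links.
C = L / S² = 22 / 196 = 0.1122 ≈ 0.112.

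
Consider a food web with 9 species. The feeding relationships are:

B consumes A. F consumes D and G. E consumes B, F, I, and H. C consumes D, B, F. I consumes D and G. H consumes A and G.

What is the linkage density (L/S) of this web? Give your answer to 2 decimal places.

L/S = 1.56

There are L = 14 links among S = 9 species.
L/S = 14/9 = 1.5556 ≈ 1.56.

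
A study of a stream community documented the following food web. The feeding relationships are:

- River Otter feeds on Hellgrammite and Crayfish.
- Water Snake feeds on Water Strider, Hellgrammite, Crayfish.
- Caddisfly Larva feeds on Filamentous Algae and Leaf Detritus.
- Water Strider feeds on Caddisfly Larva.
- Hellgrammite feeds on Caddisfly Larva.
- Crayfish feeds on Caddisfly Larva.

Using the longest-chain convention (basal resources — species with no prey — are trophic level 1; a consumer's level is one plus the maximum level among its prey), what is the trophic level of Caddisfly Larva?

Leaf Detritus has no prey (basal) → level 1.
Caddisfly Larva eats Leaf Detritus (level 1); other prey at levels: Filamentous Algae 1 → level 2.

Trophic level 2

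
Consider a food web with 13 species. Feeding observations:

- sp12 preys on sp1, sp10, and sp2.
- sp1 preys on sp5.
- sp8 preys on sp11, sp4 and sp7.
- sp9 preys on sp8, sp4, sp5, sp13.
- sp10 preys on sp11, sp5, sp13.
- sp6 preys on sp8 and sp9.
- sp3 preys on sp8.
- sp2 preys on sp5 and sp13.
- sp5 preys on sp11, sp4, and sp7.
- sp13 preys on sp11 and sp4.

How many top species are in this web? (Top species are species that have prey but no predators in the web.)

Top species (has prey, but nothing eats it): sp3, sp12, sp6.
Count: 3.

3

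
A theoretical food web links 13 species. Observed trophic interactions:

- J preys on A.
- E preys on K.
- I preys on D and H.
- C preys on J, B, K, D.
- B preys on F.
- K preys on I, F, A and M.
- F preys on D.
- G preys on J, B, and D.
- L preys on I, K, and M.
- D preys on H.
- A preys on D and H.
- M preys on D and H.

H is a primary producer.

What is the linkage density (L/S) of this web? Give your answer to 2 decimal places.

L/S = 1.92

There are L = 25 links among S = 13 species.
L/S = 25/13 = 1.9231 ≈ 1.92.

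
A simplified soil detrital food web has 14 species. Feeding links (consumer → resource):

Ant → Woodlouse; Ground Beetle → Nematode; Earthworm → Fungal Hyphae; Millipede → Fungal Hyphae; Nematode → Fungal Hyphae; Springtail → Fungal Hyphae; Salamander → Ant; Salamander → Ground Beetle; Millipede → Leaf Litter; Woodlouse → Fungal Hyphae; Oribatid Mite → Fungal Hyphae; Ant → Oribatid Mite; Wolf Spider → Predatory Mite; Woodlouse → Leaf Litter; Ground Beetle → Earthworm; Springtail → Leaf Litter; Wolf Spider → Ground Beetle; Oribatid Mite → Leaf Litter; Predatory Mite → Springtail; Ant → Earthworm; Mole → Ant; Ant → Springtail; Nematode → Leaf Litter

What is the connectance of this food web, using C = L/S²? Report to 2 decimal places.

The web has S = 14 species and L = 23 feeding links.
C = L / S² = 23 / 196 = 0.1173 ≈ 0.12.

C = 0.12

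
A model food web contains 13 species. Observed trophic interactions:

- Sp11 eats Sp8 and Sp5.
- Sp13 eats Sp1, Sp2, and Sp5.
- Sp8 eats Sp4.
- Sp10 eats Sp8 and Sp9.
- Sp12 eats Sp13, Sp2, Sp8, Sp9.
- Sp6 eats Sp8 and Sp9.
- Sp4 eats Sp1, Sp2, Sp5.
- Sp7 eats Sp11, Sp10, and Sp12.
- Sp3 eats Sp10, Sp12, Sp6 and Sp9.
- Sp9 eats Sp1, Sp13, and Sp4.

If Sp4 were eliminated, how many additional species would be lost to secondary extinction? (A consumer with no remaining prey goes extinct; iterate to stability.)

1

Remove Sp4.
Round 1: Sp8 (all prey gone) → extinct.
No further losses. Total secondary extinctions: 1.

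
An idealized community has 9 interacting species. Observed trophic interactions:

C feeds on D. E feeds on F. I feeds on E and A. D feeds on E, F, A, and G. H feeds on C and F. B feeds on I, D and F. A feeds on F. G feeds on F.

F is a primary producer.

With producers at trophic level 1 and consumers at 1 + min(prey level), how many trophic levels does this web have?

3

Producers (level 1): F.
Following each consumer down to its lowest-level prey: F → E → I (levels 1 through 3).
All prey of I (E 2, A 2) are at level 2 or above, so I is at level 1 + 2 = 3.
Every consumer has at least one prey at level 2 or below, so none exceeds level 3.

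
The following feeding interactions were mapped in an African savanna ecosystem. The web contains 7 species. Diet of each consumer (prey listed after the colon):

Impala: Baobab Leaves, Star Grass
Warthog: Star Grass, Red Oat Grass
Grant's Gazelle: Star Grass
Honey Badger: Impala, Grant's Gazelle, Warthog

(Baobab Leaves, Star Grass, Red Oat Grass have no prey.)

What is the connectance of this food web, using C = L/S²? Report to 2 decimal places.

The web has S = 7 species and L = 8 feeding links.
C = L / S² = 8 / 49 = 0.1633 ≈ 0.16.

C = 0.16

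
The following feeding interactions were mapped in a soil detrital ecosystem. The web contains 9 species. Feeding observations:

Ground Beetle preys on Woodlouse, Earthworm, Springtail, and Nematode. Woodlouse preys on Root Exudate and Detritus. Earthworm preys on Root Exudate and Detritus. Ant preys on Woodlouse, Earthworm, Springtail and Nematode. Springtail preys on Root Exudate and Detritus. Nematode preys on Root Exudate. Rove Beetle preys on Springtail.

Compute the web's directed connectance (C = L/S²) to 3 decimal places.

The web has S = 9 species and L = 16 feeding links.
C = L / S² = 16 / 81 = 0.1975 ≈ 0.198.

C = 0.198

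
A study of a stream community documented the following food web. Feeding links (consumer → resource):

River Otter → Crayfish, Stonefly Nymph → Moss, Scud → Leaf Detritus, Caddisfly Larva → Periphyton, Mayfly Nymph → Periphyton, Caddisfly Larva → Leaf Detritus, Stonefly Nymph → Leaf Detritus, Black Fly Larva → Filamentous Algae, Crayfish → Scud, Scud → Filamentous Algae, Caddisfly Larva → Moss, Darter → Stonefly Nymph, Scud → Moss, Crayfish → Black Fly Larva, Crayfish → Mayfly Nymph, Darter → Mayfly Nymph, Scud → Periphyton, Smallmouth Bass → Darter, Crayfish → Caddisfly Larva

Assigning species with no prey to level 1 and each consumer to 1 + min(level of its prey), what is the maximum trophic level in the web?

4

Basal resources (level 1): Filamentous Algae, Periphyton, Leaf Detritus, Moss.
Following each consumer down to its lowest-level prey: Filamentous Algae → Black Fly Larva → Crayfish → River Otter (levels 1 through 4).
All prey of River Otter (Crayfish 3) are at level 3 or above, so River Otter is at level 1 + 3 = 4.
Every consumer has at least one prey at level 3 or below, so none exceeds level 4.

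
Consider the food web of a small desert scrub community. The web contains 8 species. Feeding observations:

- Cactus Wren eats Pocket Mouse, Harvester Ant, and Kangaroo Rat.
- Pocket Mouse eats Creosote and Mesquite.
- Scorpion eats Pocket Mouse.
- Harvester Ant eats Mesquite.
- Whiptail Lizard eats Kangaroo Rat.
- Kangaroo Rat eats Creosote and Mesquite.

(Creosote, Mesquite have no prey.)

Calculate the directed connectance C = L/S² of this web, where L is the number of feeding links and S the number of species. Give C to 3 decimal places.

C = 0.156

The web has S = 8 species and L = 10 feeding links.
C = L / S² = 10 / 64 = 0.1562 ≈ 0.156.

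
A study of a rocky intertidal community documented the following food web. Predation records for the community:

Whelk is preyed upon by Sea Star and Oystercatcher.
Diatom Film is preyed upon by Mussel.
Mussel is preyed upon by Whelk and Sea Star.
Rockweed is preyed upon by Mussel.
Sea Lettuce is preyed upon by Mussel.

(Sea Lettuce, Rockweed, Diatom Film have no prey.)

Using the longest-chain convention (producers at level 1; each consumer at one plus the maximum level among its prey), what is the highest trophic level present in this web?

Producers (level 1): Sea Lettuce, Rockweed, Diatom Film.
Sea Lettuce → Mussel → Whelk → Sea Star gives Sea Star level 4.
No species has a prey at level 4, so no species reaches level 5.

4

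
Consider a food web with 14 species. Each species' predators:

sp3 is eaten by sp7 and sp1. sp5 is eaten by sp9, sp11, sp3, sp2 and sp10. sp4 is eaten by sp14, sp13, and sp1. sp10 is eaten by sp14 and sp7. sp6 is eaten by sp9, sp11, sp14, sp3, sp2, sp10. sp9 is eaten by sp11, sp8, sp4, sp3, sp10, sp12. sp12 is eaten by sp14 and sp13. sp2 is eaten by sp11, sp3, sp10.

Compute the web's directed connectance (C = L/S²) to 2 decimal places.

The web has S = 14 species and L = 29 feeding links.
C = L / S² = 29 / 196 = 0.1480 ≈ 0.15.

C = 0.15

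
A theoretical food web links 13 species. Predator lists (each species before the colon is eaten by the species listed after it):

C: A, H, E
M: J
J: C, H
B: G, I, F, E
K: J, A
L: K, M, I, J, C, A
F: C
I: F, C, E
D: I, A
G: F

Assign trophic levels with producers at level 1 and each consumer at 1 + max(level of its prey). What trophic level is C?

B is a producer → level 1.
G eats B → level 2.
F eats G (level 2); other prey at levels: B 1, I 2 → level 3.
C eats F (level 3); other prey at levels: L 1, I 2, J 3 → level 4.

Trophic level 4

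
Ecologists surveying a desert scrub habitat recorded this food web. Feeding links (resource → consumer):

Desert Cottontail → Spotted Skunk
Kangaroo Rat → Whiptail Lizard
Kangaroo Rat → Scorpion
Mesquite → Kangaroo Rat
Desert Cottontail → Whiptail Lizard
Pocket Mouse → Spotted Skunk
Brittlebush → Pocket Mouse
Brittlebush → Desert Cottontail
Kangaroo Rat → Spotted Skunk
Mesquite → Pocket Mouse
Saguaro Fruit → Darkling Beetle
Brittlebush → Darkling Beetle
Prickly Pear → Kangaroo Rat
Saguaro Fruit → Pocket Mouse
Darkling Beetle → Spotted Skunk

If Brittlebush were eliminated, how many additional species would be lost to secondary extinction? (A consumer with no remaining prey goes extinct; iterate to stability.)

Remove Brittlebush.
Round 1: Desert Cottontail (all prey gone) → extinct.
No further losses. Total secondary extinctions: 1.

1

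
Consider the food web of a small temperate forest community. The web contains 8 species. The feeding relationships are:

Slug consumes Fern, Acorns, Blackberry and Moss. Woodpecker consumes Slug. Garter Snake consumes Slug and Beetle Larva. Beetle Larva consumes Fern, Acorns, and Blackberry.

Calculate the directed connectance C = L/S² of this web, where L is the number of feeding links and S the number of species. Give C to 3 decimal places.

The web has S = 8 species and L = 10 feeding links.
C = L / S² = 10 / 64 = 0.1562 ≈ 0.156.

C = 0.156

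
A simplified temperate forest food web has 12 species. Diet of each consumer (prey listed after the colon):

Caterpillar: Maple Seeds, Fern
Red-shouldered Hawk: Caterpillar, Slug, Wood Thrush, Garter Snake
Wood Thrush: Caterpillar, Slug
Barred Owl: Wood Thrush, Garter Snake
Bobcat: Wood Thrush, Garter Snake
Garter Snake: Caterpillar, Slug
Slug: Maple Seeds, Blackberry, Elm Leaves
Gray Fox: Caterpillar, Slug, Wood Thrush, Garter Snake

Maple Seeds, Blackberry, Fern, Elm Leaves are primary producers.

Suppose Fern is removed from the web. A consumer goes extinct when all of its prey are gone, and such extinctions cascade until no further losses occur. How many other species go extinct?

0

Remove Fern.
Every predator of it retains at least one other prey: Caterpillar still has Maple Seeds.
No consumer loses all prey, so no secondary extinctions occur.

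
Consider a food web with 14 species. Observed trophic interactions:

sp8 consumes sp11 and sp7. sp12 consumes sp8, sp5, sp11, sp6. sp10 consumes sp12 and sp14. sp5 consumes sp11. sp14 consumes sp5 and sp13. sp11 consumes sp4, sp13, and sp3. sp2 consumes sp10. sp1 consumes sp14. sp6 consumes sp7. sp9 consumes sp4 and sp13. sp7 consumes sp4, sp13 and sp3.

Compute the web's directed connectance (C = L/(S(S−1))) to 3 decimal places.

The web has S = 14 species and L = 22 feeding links.
C = L / (S(S−1)) = 22 / 182 = 0.1209 ≈ 0.121.

C = 0.121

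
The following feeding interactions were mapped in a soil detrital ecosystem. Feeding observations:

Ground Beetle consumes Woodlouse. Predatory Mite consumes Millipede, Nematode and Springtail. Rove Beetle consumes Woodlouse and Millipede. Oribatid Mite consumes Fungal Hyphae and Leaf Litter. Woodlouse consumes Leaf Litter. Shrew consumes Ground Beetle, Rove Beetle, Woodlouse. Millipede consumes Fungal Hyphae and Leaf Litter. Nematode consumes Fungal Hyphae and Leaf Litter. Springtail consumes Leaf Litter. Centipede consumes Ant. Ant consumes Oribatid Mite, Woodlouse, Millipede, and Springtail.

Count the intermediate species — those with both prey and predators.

Intermediate species (has both prey and predators): Millipede, Nematode, Oribatid Mite, Springtail, Woodlouse, Rove Beetle, Ant, Ground Beetle.
Count: 8.

8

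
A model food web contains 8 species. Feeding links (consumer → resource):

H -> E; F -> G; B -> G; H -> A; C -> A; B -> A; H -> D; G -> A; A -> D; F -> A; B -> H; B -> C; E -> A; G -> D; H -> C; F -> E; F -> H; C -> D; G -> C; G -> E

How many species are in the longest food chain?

One longest chain: D → A → C → H → F.
It has 5 species and 4 links.

5 species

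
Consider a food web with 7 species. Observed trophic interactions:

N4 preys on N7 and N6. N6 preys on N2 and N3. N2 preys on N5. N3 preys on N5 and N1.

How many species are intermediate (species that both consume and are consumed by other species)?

Intermediate species (has both prey and predators): N2, N3, N6.
Count: 3.

3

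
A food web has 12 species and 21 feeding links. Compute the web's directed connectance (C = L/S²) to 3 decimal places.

The web has S = 12 species and L = 21 feeding links.
C = L / S² = 21 / 144 = 0.1458 ≈ 0.146.

C = 0.146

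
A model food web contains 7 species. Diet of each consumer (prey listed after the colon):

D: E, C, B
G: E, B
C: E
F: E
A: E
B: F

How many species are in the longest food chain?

One longest chain: E → F → B → D.
It has 4 species and 3 links.

4 species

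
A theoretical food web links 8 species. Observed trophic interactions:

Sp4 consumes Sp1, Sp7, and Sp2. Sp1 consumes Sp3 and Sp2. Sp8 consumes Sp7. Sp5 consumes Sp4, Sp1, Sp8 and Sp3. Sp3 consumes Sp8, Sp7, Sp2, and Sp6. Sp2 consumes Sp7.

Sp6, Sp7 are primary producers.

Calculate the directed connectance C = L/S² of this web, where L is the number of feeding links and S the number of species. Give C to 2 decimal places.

C = 0.23

The web has S = 8 species and L = 15 feeding links.
C = L / S² = 15 / 64 = 0.2344 ≈ 0.23.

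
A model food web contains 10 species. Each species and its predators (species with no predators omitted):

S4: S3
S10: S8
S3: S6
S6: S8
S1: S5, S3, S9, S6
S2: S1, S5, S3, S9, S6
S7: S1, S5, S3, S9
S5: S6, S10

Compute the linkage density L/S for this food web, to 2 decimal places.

L/S = 1.90

There are L = 19 links among S = 10 species.
L/S = 19/10 = 1.9000 ≈ 1.90.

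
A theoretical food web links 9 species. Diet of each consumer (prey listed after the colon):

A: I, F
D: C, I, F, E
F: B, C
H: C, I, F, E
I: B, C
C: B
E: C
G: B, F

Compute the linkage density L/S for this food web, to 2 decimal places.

There are L = 18 links among S = 9 species.
L/S = 18/9 = 2.0000 ≈ 2.00.

L/S = 2.00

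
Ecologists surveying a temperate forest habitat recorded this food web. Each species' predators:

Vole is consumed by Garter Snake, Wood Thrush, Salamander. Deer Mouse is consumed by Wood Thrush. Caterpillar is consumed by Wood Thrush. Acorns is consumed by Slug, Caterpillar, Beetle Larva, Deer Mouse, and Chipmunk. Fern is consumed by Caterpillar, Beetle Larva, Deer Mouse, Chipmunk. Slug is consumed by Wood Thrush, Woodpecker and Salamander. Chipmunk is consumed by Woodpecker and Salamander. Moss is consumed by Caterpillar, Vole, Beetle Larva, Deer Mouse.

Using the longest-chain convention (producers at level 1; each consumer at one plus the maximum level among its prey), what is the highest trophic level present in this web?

3

Producers (level 1): Acorns, Moss, Fern.
Moss → Vole → Garter Snake gives Garter Snake level 3.
No species has a prey at level 3, so no species reaches level 4.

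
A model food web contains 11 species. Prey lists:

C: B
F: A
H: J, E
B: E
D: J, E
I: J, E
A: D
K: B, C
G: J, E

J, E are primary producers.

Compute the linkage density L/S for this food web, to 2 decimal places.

L/S = 1.27

There are L = 14 links among S = 11 species.
L/S = 14/11 = 1.2727 ≈ 1.27.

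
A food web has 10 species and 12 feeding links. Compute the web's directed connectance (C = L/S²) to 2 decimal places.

C = 0.12

The web has S = 10 species and L = 12 feeding links.
C = L / S² = 12 / 100 = 0.1200 ≈ 0.12.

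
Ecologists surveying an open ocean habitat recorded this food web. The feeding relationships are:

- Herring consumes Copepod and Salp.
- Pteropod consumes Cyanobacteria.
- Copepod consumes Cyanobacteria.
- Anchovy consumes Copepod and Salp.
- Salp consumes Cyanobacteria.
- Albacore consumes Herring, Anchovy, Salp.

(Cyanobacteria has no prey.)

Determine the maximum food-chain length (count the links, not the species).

3 links

One longest chain: Cyanobacteria → Salp → Herring → Albacore.
It has 4 species and 3 links.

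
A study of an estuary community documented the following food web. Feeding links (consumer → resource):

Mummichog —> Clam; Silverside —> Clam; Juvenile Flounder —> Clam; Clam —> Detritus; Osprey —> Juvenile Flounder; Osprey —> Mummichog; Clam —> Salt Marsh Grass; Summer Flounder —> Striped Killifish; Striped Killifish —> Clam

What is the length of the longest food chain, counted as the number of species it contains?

One longest chain: Salt Marsh Grass → Clam → Striped Killifish → Summer Flounder.
It has 4 species and 3 links.

4 species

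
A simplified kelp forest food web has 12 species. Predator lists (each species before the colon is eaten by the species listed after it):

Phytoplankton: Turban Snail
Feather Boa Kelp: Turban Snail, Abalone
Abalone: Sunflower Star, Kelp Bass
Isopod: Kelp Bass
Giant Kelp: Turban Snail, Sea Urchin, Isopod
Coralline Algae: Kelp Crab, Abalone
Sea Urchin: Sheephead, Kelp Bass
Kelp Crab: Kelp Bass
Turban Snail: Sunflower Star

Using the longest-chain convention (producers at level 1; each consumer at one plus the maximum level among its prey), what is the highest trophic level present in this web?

3

Producers (level 1): Coralline Algae, Giant Kelp, Phytoplankton, Feather Boa Kelp.
Giant Kelp → Sea Urchin → Sheephead gives Sheephead level 3.
No species has a prey at level 3, so no species reaches level 4.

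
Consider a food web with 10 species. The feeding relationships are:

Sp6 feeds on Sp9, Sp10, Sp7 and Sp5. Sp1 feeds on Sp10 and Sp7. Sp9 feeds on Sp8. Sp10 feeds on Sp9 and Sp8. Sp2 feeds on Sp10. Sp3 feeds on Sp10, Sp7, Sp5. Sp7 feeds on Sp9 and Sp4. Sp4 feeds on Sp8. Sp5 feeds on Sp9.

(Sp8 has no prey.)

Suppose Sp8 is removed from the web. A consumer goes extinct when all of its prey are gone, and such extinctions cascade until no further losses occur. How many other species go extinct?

9

Remove Sp8.
Round 1: Sp9 (all prey gone), Sp4 (all prey gone) → extinct.
Round 2: Sp5 (all prey gone), Sp10 (all prey gone), Sp7 (all prey gone) → extinct.
Round 3: Sp6 (all prey gone), Sp1 (all prey gone), Sp3 (all prey gone), Sp2 (all prey gone) → extinct.
No further losses. Total secondary extinctions: 9.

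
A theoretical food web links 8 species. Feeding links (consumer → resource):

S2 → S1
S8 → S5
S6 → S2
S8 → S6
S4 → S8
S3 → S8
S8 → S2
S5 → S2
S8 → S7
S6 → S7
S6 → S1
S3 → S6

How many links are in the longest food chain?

One longest chain: S1 → S2 → S6 → S8 → S3.
It has 5 species and 4 links.

4 links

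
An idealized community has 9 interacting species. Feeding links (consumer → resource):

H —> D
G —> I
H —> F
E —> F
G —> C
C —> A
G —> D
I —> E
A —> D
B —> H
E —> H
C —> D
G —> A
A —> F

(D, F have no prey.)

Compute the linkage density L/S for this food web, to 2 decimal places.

There are L = 14 links among S = 9 species.
L/S = 14/9 = 1.5556 ≈ 1.56.

L/S = 1.56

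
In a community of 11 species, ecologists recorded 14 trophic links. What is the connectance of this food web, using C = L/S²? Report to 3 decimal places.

C = 0.116

The web has S = 11 species and L = 14 feeding links.
C = L / S² = 14 / 121 = 0.1157 ≈ 0.116.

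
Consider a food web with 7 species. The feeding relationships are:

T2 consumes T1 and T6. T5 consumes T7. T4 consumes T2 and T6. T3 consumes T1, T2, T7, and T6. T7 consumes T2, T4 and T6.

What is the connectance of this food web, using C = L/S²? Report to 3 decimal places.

C = 0.245

The web has S = 7 species and L = 12 feeding links.
C = L / S² = 12 / 49 = 0.2449 ≈ 0.245.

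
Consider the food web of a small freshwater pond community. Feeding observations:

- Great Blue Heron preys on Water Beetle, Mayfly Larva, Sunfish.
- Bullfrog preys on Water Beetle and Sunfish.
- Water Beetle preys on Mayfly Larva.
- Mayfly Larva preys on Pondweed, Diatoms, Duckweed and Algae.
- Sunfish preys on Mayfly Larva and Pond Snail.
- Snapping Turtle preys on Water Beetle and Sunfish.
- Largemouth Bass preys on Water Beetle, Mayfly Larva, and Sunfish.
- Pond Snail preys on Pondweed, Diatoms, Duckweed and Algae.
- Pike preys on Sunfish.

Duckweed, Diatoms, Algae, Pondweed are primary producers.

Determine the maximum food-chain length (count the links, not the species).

One longest chain: Duckweed → Pond Snail → Sunfish → Bullfrog.
It has 4 species and 3 links.

3 links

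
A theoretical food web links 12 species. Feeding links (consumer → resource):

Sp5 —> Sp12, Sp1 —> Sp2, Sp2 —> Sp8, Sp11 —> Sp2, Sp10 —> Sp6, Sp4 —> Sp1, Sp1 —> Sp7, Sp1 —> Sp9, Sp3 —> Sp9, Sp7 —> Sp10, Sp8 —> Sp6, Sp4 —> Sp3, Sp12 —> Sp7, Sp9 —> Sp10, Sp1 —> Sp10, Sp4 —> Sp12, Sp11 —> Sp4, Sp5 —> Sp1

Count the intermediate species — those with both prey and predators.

9

Intermediate species (has both prey and predators): Sp8, Sp10, Sp9, Sp2, Sp7, Sp12, Sp1, Sp3, Sp4.
Count: 9.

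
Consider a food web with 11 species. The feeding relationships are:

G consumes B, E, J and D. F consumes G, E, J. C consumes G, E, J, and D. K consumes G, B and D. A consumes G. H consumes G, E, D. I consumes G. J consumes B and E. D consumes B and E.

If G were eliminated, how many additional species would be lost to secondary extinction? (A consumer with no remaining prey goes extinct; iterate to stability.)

Remove G.
Round 1: A (all prey gone), I (all prey gone) → extinct.
No further losses. Total secondary extinctions: 2.

2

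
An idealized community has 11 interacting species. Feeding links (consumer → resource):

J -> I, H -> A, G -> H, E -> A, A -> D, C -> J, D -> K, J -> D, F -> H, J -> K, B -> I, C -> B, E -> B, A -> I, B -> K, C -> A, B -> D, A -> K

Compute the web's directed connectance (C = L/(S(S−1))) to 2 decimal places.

C = 0.16

The web has S = 11 species and L = 18 feeding links.
C = L / (S(S−1)) = 18 / 110 = 0.1636 ≈ 0.16.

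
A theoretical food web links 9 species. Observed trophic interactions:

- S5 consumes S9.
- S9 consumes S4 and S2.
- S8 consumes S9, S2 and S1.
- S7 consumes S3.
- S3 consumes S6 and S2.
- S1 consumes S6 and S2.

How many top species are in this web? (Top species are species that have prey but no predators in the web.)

Top species (has prey, but nothing eats it): S8, S7, S5.
Count: 3.

3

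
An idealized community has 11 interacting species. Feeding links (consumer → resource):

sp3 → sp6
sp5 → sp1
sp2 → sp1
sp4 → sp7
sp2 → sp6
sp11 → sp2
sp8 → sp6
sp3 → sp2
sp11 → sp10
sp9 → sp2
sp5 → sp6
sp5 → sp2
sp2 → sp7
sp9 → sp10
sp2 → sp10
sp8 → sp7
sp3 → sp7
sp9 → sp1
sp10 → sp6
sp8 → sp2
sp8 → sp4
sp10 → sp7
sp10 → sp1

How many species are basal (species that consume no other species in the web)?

3

Basal species (no prey listed): sp1, sp6, sp7.
Count: 3.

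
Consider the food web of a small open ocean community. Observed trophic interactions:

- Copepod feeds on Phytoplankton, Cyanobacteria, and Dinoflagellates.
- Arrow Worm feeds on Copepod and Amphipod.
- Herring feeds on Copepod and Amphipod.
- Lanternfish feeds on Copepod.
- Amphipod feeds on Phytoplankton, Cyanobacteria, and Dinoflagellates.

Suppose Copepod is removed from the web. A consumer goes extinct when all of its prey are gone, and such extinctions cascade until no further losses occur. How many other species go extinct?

1

Remove Copepod.
Round 1: Lanternfish (all prey gone) → extinct.
No further losses. Total secondary extinctions: 1.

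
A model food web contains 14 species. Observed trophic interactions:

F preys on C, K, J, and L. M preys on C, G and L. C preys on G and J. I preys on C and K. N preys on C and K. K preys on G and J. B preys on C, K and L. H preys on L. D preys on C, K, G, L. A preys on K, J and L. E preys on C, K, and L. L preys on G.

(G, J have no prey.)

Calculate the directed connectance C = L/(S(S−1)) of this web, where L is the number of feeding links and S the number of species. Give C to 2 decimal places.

The web has S = 14 species and L = 30 feeding links.
C = L / (S(S−1)) = 30 / 182 = 0.1648 ≈ 0.16.

C = 0.16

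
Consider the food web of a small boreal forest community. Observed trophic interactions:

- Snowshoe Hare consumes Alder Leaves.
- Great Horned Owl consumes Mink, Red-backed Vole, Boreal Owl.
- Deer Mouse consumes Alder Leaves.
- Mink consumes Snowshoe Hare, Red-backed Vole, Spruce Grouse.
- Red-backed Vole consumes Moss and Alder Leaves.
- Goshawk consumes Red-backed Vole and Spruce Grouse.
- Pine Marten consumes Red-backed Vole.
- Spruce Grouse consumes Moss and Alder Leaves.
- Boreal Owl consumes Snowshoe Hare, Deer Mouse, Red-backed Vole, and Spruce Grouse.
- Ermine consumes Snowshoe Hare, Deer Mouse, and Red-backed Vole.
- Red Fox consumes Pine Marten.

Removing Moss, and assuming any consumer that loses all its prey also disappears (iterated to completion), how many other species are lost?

0

Remove Moss.
Every predator of it retains at least one other prey: Spruce Grouse still has Alder Leaves; Red-backed Vole still has Alder Leaves.
No consumer loses all prey, so no secondary extinctions occur.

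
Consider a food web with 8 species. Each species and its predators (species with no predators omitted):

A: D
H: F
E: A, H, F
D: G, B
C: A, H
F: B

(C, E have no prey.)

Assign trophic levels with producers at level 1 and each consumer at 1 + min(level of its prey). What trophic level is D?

Trophic level 3

C is a producer → level 1.
A eats C → level 2.
D eats A → level 3.
No prey of D is below level 2, so 3 is the minimum.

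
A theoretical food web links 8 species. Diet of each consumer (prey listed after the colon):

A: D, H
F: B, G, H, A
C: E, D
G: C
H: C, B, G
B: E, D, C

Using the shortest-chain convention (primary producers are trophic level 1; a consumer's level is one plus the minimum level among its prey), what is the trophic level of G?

Trophic level 3

E is a producer → level 1.
C eats E → level 2.
G eats C → level 3.
No prey of G is below level 2, so 3 is the minimum.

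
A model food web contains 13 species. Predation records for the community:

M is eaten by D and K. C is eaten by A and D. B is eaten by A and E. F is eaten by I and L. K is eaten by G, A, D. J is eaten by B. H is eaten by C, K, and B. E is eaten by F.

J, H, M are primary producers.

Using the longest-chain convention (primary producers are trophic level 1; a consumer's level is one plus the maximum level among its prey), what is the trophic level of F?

Trophic level 4

J is a producer → level 1.
B eats J (level 1); other prey at levels: H 1 → level 2.
E eats B → level 3.
F eats E → level 4.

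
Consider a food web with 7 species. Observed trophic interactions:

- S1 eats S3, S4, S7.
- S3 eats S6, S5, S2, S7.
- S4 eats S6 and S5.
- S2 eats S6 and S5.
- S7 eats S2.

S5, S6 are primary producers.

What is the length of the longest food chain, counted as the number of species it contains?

5 species

One longest chain: S5 → S2 → S7 → S3 → S1.
It has 5 species and 4 links.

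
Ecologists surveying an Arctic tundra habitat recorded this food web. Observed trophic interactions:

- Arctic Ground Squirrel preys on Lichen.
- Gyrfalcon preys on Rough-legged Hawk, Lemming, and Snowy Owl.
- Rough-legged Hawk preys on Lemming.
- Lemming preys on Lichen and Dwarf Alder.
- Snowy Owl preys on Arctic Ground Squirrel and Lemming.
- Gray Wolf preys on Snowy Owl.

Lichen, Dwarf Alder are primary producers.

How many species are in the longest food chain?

One longest chain: Lichen → Lemming → Snowy Owl → Gray Wolf.
It has 4 species and 3 links.

4 species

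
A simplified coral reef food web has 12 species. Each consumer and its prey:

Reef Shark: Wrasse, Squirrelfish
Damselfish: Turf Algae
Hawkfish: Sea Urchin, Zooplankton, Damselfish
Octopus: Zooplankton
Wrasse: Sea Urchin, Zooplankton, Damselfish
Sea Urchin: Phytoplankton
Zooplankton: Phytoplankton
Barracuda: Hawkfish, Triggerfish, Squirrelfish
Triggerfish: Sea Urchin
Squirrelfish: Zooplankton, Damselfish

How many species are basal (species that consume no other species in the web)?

2

Basal species (no prey listed): Turf Algae, Phytoplankton.
Count: 2.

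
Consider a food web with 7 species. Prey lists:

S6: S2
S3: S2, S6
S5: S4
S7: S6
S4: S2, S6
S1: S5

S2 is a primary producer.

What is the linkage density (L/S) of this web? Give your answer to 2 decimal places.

There are L = 8 links among S = 7 species.
L/S = 8/7 = 1.1429 ≈ 1.14.

L/S = 1.14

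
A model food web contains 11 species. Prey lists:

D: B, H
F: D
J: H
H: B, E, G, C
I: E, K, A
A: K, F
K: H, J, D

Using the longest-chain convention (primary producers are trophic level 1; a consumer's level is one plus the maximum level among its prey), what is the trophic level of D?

B is a producer → level 1.
H eats B (level 1); other prey at levels: E 1, G 1, C 1 → level 2.
D eats H (level 2); other prey at levels: B 1 → level 3.

Trophic level 3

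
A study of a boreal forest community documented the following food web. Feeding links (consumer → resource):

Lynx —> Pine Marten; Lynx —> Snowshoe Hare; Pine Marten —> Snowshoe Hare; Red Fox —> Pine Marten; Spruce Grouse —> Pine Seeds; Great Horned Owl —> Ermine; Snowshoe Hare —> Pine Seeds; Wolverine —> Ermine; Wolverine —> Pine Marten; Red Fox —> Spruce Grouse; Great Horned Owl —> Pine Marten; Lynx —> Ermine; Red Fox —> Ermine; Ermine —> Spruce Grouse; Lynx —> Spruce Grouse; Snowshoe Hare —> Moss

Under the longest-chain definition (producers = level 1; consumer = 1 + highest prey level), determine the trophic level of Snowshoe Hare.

Trophic level 2

Pine Seeds is a producer → level 1.
Snowshoe Hare eats Pine Seeds (level 1); other prey at levels: Moss 1 → level 2.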